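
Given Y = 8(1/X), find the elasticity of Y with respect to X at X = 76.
Elasticity = -1

Elasticity = (dY/dX) · (X/Y)

dY/dX = -8/X²
At X = 76: dY/dX = -1/722, Y = 2/19

Elasticity = (-1/722) · (76 / (2/19)) = -1

Interpretation: for a small percentage change in X, the percentage change in Y is approximately -1.00 times as large.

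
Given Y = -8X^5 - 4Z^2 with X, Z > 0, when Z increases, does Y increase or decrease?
Y decreases

Taking the partial derivative:
∂Y/∂Z = -8Z

∂Y/∂Z = -8Z < 0 (assuming positive values)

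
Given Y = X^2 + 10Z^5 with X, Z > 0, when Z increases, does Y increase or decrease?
Y increases

Taking the partial derivative:
∂Y/∂Z = 50Z^4

∂Y/∂Z = 50Z^4 > 0 (assuming positive values)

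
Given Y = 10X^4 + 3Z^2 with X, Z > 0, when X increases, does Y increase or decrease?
Y increases

Taking the partial derivative:
∂Y/∂X = 40X^3

∂Y/∂X = 40X^3 > 0 (assuming positive values)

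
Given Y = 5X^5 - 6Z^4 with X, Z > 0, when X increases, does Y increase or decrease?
Y increases

Taking the partial derivative:
∂Y/∂X = 25X^4

∂Y/∂X = 25X^4 > 0 (assuming positive values)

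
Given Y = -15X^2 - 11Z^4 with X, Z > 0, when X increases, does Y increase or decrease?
Y decreases

Taking the partial derivative:
∂Y/∂X = -30X

∂Y/∂X = -30X < 0 (assuming positive values)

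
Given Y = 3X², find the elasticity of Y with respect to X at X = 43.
Elasticity = 2

Elasticity = (dY/dX) · (X/Y)

dY/dX = 6·X
At X = 43: dY/dX = 258, Y = 5547

Elasticity = 258 · (43 / 5547) = 2

Interpretation: for a small percentage change in X, the percentage change in Y is approximately 2.00 times as large.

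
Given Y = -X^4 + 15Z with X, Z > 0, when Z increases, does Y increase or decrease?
Y increases

Taking the partial derivative:
∂Y/∂Z = 15

∂Y/∂Z = 15 > 0 (assuming positive values)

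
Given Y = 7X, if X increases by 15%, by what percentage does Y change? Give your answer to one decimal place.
15.0%

For Y = 7X:
If X → X(1 + 0.15)
Then Y → Y · (1 + 0.15)^1
     = Y · 1.1500

Percentage change = ((1 + 0.15)^1 − 1) × 100% = 15.0%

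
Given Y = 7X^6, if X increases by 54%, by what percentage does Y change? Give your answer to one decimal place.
1233.9%

For Y = 7X^6:
If X → X(1 + 0.54)
Then Y → Y · (1 + 0.54)^6
     ≈ Y · 13.3390

Percentage change = ((1 + 0.54)^6 − 1) × 100% ≈ 1233.9%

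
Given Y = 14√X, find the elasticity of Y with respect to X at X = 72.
Elasticity = 1/2

Elasticity = (dY/dX) · (X/Y)

dY/dX = 7/√X
At X = 72: dY/dX = 7·√2/12, Y = 84·√2

Elasticity = (7·√2/12) · (72 / (84·√2)) = 1/2

Interpretation: for a small percentage change in X, the percentage change in Y is approximately 0.50 times as large.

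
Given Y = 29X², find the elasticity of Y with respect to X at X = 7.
Elasticity = 2

Elasticity = (dY/dX) · (X/Y)

dY/dX = 58·X
At X = 7: dY/dX = 406, Y = 1421

Elasticity = 406 · (7 / 1421) = 2

Interpretation: for a small percentage change in X, the percentage change in Y is approximately 2.00 times as large.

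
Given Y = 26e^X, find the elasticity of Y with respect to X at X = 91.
Elasticity = 91

Elasticity = (dY/dX) · (X/Y)

dY/dX = 26·e^X
At X = 91: dY/dX = 26·e^91, Y = 26·e^91

Elasticity = (26·e^91) · (91 / (26·e^91)) = 91

Interpretation: for a small percentage change in X, the percentage change in Y is approximately 91.00 times as large.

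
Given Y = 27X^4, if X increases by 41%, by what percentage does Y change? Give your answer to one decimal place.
295.3%

For Y = 27X^4:
If X → X(1 + 0.41)
Then Y → Y · (1 + 0.41)^4
     ≈ Y · 3.9525

Percentage change = ((1 + 0.41)^4 − 1) × 100% ≈ 295.3%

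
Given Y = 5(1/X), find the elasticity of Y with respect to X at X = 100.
Elasticity = -1

Elasticity = (dY/dX) · (X/Y)

dY/dX = -5/X²
At X = 100: dY/dX = -1/2000, Y = 1/20

Elasticity = (-1/2000) · (100 / (1/20)) = -1

Interpretation: for a small percentage change in X, the percentage change in Y is approximately -1.00 times as large.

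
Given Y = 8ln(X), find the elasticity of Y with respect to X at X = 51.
Elasticity = 1/ln(51) ≈ 0.2543

Elasticity = (dY/dX) · (X/Y)

dY/dX = 8/X
At X = 51: dY/dX = 8/51, Y = 8·ln(51)

Elasticity = (8/51) · (51 / (8·ln(51))) = 1/ln(51) ≈ 0.2543

Interpretation: for a small percentage change in X, the percentage change in Y is approximately 0.25 times as large.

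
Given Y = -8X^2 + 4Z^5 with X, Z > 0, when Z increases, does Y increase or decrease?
Y increases

Taking the partial derivative:
∂Y/∂Z = 20Z^4

∂Y/∂Z = 20Z^4 > 0 (assuming positive values)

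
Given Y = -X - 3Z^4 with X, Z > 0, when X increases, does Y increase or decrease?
Y decreases

Taking the partial derivative:
∂Y/∂X = -1

∂Y/∂X = -1 < 0 (assuming positive values)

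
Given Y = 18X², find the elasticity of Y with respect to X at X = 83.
Elasticity = 2

Elasticity = (dY/dX) · (X/Y)

dY/dX = 36·X
At X = 83: dY/dX = 2988, Y = 124002

Elasticity = 2988 · (83 / 124002) = 2

Interpretation: for a small percentage change in X, the percentage change in Y is approximately 2.00 times as large.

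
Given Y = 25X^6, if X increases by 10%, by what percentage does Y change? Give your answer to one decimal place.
77.2%

For Y = 25X^6:
If X → X(1 + 0.1)
Then Y → Y · (1 + 0.1)^6
     ≈ Y · 1.7716

Percentage change = ((1 + 0.1)^6 − 1) × 100% ≈ 77.2%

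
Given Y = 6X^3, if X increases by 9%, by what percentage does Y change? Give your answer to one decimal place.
29.5%

For Y = 6X^3:
If X → X(1 + 0.09)
Then Y → Y · (1 + 0.09)^3
     ≈ Y · 1.2950

Percentage change = ((1 + 0.09)^3 − 1) × 100% ≈ 29.5%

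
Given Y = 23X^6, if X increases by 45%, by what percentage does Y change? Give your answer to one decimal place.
829.4%

For Y = 23X^6:
If X → X(1 + 0.45)
Then Y → Y · (1 + 0.45)^6
     ≈ Y · 9.2941

Percentage change = ((1 + 0.45)^6 − 1) × 100% ≈ 829.4%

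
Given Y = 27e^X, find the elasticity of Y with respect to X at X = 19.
Elasticity = 19

Elasticity = (dY/dX) · (X/Y)

dY/dX = 27·e^X
At X = 19: dY/dX = 27·e^19, Y = 27·e^19

Elasticity = (27·e^19) · (19 / (27·e^19)) = 19

Interpretation: for a small percentage change in X, the percentage change in Y is approximately 19.00 times as large.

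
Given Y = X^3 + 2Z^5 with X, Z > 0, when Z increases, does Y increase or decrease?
Y increases

Taking the partial derivative:
∂Y/∂Z = 10Z^4

∂Y/∂Z = 10Z^4 > 0 (assuming positive values)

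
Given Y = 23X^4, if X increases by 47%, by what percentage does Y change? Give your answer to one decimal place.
366.9%

For Y = 23X^4:
If X → X(1 + 0.47)
Then Y → Y · (1 + 0.47)^4
     ≈ Y · 4.6695

Percentage change = ((1 + 0.47)^4 − 1) × 100% ≈ 366.9%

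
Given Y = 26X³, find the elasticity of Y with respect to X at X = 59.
Elasticity = 3

Elasticity = (dY/dX) · (X/Y)

dY/dX = 78·X²
At X = 59: dY/dX = 271518, Y = 5339854

Elasticity = 271518 · (59 / 5339854) = 3

Interpretation: for a small percentage change in X, the percentage change in Y is approximately 3.00 times as large.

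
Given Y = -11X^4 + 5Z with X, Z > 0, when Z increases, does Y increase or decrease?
Y increases

Taking the partial derivative:
∂Y/∂Z = 5

∂Y/∂Z = 5 > 0 (assuming positive values)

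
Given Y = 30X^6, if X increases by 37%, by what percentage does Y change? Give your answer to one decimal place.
561.2%

For Y = 30X^6:
If X → X(1 + 0.37)
Then Y → Y · (1 + 0.37)^6
     ≈ Y · 6.6119

Percentage change = ((1 + 0.37)^6 − 1) × 100% ≈ 561.2%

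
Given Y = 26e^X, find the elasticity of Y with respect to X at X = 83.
Elasticity = 83

Elasticity = (dY/dX) · (X/Y)

dY/dX = 26·e^X
At X = 83: dY/dX = 26·e^83, Y = 26·e^83

Elasticity = (26·e^83) · (83 / (26·e^83)) = 83

Interpretation: for a small percentage change in X, the percentage change in Y is approximately 83.00 times as large.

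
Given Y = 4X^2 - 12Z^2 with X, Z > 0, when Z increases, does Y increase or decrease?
Y decreases

Taking the partial derivative:
∂Y/∂Z = -24Z

∂Y/∂Z = -24Z < 0 (assuming positive values)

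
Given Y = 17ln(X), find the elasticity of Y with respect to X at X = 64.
Elasticity = 1/ln(64) ≈ 0.2404

Elasticity = (dY/dX) · (X/Y)

dY/dX = 17/X
At X = 64: dY/dX = 17/64, Y = 17·ln(64)

Elasticity = (17/64) · (64 / (17·ln(64))) = 1/ln(64) ≈ 0.2404

Interpretation: for a small percentage change in X, the percentage change in Y is approximately 0.24 times as large.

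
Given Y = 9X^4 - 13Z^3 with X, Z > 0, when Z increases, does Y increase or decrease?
Y decreases

Taking the partial derivative:
∂Y/∂Z = -39Z^2

∂Y/∂Z = -39Z^2 < 0 (assuming positive values)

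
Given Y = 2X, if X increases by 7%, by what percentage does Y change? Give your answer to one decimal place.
7.0%

For Y = 2X:
If X → X(1 + 0.07)
Then Y → Y · (1 + 0.07)^1
     = Y · 1.0700

Percentage change = ((1 + 0.07)^1 − 1) × 100% = 7.0%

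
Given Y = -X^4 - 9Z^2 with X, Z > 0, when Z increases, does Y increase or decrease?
Y decreases

Taking the partial derivative:
∂Y/∂Z = -18Z

∂Y/∂Z = -18Z < 0 (assuming positive values)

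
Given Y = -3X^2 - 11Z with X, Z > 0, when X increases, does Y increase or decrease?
Y decreases

Taking the partial derivative:
∂Y/∂X = -6X

∂Y/∂X = -6X < 0 (assuming positive values)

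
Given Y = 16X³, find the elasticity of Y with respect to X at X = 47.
Elasticity = 3

Elasticity = (dY/dX) · (X/Y)

dY/dX = 48·X²
At X = 47: dY/dX = 106032, Y = 1661168

Elasticity = 106032 · (47 / 1661168) = 3

Interpretation: for a small percentage change in X, the percentage change in Y is approximately 3.00 times as large.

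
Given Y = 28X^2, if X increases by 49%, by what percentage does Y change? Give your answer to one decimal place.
122.0%

For Y = 28X^2:
If X → X(1 + 0.49)
Then Y → Y · (1 + 0.49)^2
     = Y · 2.2201

Percentage change = ((1 + 0.49)^2 − 1) × 100% ≈ 122.0%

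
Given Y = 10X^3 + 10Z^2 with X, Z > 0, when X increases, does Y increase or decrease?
Y increases

Taking the partial derivative:
∂Y/∂X = 30X^2

∂Y/∂X = 30X^2 > 0 (assuming positive values)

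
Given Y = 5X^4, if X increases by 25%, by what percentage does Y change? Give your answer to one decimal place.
144.1%

For Y = 5X^4:
If X → X(1 + 0.25)
Then Y → Y · (1 + 0.25)^4
     ≈ Y · 2.4414

Percentage change = ((1 + 0.25)^4 − 1) × 100% ≈ 144.1%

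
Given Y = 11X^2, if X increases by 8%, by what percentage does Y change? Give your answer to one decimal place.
16.6%

For Y = 11X^2:
If X → X(1 + 0.08)
Then Y → Y · (1 + 0.08)^2
     = Y · 1.1664

Percentage change = ((1 + 0.08)^2 − 1) × 100% ≈ 16.6%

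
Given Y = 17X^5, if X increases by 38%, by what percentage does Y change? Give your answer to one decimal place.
400.5%

For Y = 17X^5:
If X → X(1 + 0.38)
Then Y → Y · (1 + 0.38)^5
     ≈ Y · 5.0049

Percentage change = ((1 + 0.38)^5 − 1) × 100% ≈ 400.5%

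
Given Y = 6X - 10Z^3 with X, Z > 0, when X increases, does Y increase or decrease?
Y increases

Taking the partial derivative:
∂Y/∂X = 6

∂Y/∂X = 6 > 0 (assuming positive values)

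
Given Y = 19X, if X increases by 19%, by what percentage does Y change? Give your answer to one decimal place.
19.0%

For Y = 19X:
If X → X(1 + 0.19)
Then Y → Y · (1 + 0.19)^1
     = Y · 1.1900

Percentage change = ((1 + 0.19)^1 − 1) × 100% = 19.0%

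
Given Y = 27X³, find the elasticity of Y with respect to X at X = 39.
Elasticity = 3

Elasticity = (dY/dX) · (X/Y)

dY/dX = 81·X²
At X = 39: dY/dX = 123201, Y = 1601613

Elasticity = 123201 · (39 / 1601613) = 3

Interpretation: for a small percentage change in X, the percentage change in Y is approximately 3.00 times as large.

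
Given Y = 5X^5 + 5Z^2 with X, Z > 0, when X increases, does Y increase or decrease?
Y increases

Taking the partial derivative:
∂Y/∂X = 25X^4

∂Y/∂X = 25X^4 > 0 (assuming positive values)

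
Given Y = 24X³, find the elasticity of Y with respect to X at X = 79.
Elasticity = 3

Elasticity = (dY/dX) · (X/Y)

dY/dX = 72·X²
At X = 79: dY/dX = 449352, Y = 11832936

Elasticity = 449352 · (79 / 11832936) = 3

Interpretation: for a small percentage change in X, the percentage change in Y is approximately 3.00 times as large.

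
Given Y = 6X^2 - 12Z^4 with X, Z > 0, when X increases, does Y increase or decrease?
Y increases

Taking the partial derivative:
∂Y/∂X = 12X

∂Y/∂X = 12X > 0 (assuming positive values)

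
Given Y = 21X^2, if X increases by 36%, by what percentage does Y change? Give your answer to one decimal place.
85.0%

For Y = 21X^2:
If X → X(1 + 0.36)
Then Y → Y · (1 + 0.36)^2
     = Y · 1.8496

Percentage change = ((1 + 0.36)^2 − 1) × 100% ≈ 85.0%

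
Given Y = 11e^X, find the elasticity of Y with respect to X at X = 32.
Elasticity = 32

Elasticity = (dY/dX) · (X/Y)

dY/dX = 11·e^X
At X = 32: dY/dX = 11·e^32, Y = 11·e^32

Elasticity = (11·e^32) · (32 / (11·e^32)) = 32

Interpretation: for a small percentage change in X, the percentage change in Y is approximately 32.00 times as large.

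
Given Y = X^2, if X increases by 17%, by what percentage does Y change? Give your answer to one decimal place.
36.9%

For Y = X^2:
If X → X(1 + 0.17)
Then Y → Y · (1 + 0.17)^2
     = Y · 1.3689

Percentage change = ((1 + 0.17)^2 − 1) × 100% ≈ 36.9%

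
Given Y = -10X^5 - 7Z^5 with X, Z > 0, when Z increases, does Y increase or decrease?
Y decreases

Taking the partial derivative:
∂Y/∂Z = -35Z^4

∂Y/∂Z = -35Z^4 < 0 (assuming positive values)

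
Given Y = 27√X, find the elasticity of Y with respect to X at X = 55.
Elasticity = 1/2

Elasticity = (dY/dX) · (X/Y)

dY/dX = 27/(2·√X)
At X = 55: dY/dX = 27·√55/110, Y = 27·√55

Elasticity = (27·√55/110) · (55 / (27·√55)) = 1/2

Interpretation: for a small percentage change in X, the percentage change in Y is approximately 0.50 times as large.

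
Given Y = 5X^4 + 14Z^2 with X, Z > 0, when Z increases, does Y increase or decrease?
Y increases

Taking the partial derivative:
∂Y/∂Z = 28Z

∂Y/∂Z = 28Z > 0 (assuming positive values)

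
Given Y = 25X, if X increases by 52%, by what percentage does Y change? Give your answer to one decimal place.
52.0%

For Y = 25X:
If X → X(1 + 0.52)
Then Y → Y · (1 + 0.52)^1
     = Y · 1.5200

Percentage change = ((1 + 0.52)^1 − 1) × 100% = 52.0%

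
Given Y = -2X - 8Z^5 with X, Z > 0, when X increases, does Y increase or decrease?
Y decreases

Taking the partial derivative:
∂Y/∂X = -2

∂Y/∂X = -2 < 0 (assuming positive values)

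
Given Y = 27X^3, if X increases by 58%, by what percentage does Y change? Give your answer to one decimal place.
294.4%

For Y = 27X^3:
If X → X(1 + 0.58)
Then Y → Y · (1 + 0.58)^3
     ≈ Y · 3.9443

Percentage change = ((1 + 0.58)^3 − 1) × 100% ≈ 294.4%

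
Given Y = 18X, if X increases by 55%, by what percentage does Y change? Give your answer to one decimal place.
55.0%

For Y = 18X:
If X → X(1 + 0.55)
Then Y → Y · (1 + 0.55)^1
     = Y · 1.5500

Percentage change = ((1 + 0.55)^1 − 1) × 100% = 55.0%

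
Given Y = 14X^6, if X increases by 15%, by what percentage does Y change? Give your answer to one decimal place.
131.3%

For Y = 14X^6:
If X → X(1 + 0.15)
Then Y → Y · (1 + 0.15)^6
     ≈ Y · 2.3131

Percentage change = ((1 + 0.15)^6 − 1) × 100% ≈ 131.3%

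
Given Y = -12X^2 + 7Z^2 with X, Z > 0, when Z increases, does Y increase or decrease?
Y increases

Taking the partial derivative:
∂Y/∂Z = 14Z

∂Y/∂Z = 14Z > 0 (assuming positive values)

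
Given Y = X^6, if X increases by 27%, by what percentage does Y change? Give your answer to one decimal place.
319.6%

For Y = X^6:
If X → X(1 + 0.27)
Then Y → Y · (1 + 0.27)^6
     ≈ Y · 4.1959

Percentage change = ((1 + 0.27)^6 − 1) × 100% ≈ 319.6%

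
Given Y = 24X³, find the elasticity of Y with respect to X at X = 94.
Elasticity = 3

Elasticity = (dY/dX) · (X/Y)

dY/dX = 72·X²
At X = 94: dY/dX = 636192, Y = 19934016

Elasticity = 636192 · (94 / 19934016) = 3

Interpretation: for a small percentage change in X, the percentage change in Y is approximately 3.00 times as large.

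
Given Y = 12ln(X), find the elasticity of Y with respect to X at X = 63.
Elasticity = 1/ln(63) ≈ 0.2414

Elasticity = (dY/dX) · (X/Y)

dY/dX = 12/X
At X = 63: dY/dX = 4/21, Y = 12·ln(63)

Elasticity = (4/21) · (63 / (12·ln(63))) = 1/ln(63) ≈ 0.2414

Interpretation: for a small percentage change in X, the percentage change in Y is approximately 0.24 times as large.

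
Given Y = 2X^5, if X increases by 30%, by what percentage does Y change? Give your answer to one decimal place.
271.3%

For Y = 2X^5:
If X → X(1 + 0.3)
Then Y → Y · (1 + 0.3)^5
     ≈ Y · 3.7129

Percentage change = ((1 + 0.3)^5 − 1) × 100% ≈ 271.3%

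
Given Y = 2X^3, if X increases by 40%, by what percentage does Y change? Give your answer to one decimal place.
174.4%

For Y = 2X^3:
If X → X(1 + 0.4)
Then Y → Y · (1 + 0.4)^3
     = Y · 2.7440

Percentage change = ((1 + 0.4)^3 − 1) × 100% = 174.4%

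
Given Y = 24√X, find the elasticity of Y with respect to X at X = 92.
Elasticity = 1/2

Elasticity = (dY/dX) · (X/Y)

dY/dX = 12/√X
At X = 92: dY/dX = 6·√23/23, Y = 48·√23

Elasticity = (6·√23/23) · (92 / (48·√23)) = 1/2

Interpretation: for a small percentage change in X, the percentage change in Y is approximately 0.50 times as large.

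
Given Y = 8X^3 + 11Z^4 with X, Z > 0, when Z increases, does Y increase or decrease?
Y increases

Taking the partial derivative:
∂Y/∂Z = 44Z^3

∂Y/∂Z = 44Z^3 > 0 (assuming positive values)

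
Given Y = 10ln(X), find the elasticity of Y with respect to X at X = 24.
Elasticity = 1/ln(24) ≈ 0.3147

Elasticity = (dY/dX) · (X/Y)

dY/dX = 10/X
At X = 24: dY/dX = 5/12, Y = 10·ln(24)

Elasticity = (5/12) · (24 / (10·ln(24))) = 1/ln(24) ≈ 0.3147

Interpretation: for a small percentage change in X, the percentage change in Y is approximately 0.31 times as large.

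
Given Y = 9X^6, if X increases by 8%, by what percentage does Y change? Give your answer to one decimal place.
58.7%

For Y = 9X^6:
If X → X(1 + 0.08)
Then Y → Y · (1 + 0.08)^6
     ≈ Y · 1.5869

Percentage change = ((1 + 0.08)^6 − 1) × 100% ≈ 58.7%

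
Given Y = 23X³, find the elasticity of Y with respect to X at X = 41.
Elasticity = 3

Elasticity = (dY/dX) · (X/Y)

dY/dX = 69·X²
At X = 41: dY/dX = 115989, Y = 1585183

Elasticity = 115989 · (41 / 1585183) = 3

Interpretation: for a small percentage change in X, the percentage change in Y is approximately 3.00 times as large.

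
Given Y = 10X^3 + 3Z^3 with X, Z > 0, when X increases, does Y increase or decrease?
Y increases

Taking the partial derivative:
∂Y/∂X = 30X^2

∂Y/∂X = 30X^2 > 0 (assuming positive values)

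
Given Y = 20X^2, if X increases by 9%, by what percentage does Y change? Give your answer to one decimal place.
18.8%

For Y = 20X^2:
If X → X(1 + 0.09)
Then Y → Y · (1 + 0.09)^2
     = Y · 1.1881

Percentage change = ((1 + 0.09)^2 − 1) × 100% ≈ 18.8%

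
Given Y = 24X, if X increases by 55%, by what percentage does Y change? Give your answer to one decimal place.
55.0%

For Y = 24X:
If X → X(1 + 0.55)
Then Y → Y · (1 + 0.55)^1
     = Y · 1.5500

Percentage change = ((1 + 0.55)^1 − 1) × 100% = 55.0%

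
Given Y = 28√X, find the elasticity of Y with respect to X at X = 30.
Elasticity = 1/2

Elasticity = (dY/dX) · (X/Y)

dY/dX = 14/√X
At X = 30: dY/dX = 7·√30/15, Y = 28·√30

Elasticity = (7·√30/15) · (30 / (28·√30)) = 1/2

Interpretation: for a small percentage change in X, the percentage change in Y is approximately 0.50 times as large.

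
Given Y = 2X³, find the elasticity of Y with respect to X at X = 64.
Elasticity = 3

Elasticity = (dY/dX) · (X/Y)

dY/dX = 6·X²
At X = 64: dY/dX = 24576, Y = 524288

Elasticity = 24576 · (64 / 524288) = 3

Interpretation: for a small percentage change in X, the percentage change in Y is approximately 3.00 times as large.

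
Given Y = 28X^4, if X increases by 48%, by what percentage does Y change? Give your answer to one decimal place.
379.8%

For Y = 28X^4:
If X → X(1 + 0.48)
Then Y → Y · (1 + 0.48)^4
     ≈ Y · 4.7979

Percentage change = ((1 + 0.48)^4 − 1) × 100% ≈ 379.8%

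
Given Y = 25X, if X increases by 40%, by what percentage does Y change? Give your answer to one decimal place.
40.0%

For Y = 25X:
If X → X(1 + 0.4)
Then Y → Y · (1 + 0.4)^1
     = Y · 1.4000

Percentage change = ((1 + 0.4)^1 − 1) × 100% = 40.0%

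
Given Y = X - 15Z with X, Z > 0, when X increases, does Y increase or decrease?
Y increases

Taking the partial derivative:
∂Y/∂X = 1

∂Y/∂X = 1 > 0 (assuming positive values)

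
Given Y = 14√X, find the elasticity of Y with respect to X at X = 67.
Elasticity = 1/2

Elasticity = (dY/dX) · (X/Y)

dY/dX = 7/√X
At X = 67: dY/dX = 7·√67/67, Y = 14·√67

Elasticity = (7·√67/67) · (67 / (14·√67)) = 1/2

Interpretation: for a small percentage change in X, the percentage change in Y is approximately 0.50 times as large.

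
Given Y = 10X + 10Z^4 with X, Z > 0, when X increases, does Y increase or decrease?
Y increases

Taking the partial derivative:
∂Y/∂X = 10

∂Y/∂X = 10 > 0 (assuming positive values)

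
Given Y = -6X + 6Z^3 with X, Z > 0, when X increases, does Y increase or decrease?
Y decreases

Taking the partial derivative:
∂Y/∂X = -6

∂Y/∂X = -6 < 0 (assuming positive values)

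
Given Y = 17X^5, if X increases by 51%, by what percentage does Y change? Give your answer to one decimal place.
685.0%

For Y = 17X^5:
If X → X(1 + 0.51)
Then Y → Y · (1 + 0.51)^5
     ≈ Y · 7.8503

Percentage change = ((1 + 0.51)^5 − 1) × 100% ≈ 685.0%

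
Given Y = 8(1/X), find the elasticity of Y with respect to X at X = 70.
Elasticity = -1

Elasticity = (dY/dX) · (X/Y)

dY/dX = -8/X²
At X = 70: dY/dX = -2/1225, Y = 4/35

Elasticity = (-2/1225) · (70 / (4/35)) = -1

Interpretation: for a small percentage change in X, the percentage change in Y is approximately -1.00 times as large.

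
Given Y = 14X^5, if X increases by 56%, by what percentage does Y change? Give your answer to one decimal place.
823.9%

For Y = 14X^5:
If X → X(1 + 0.56)
Then Y → Y · (1 + 0.56)^5
     ≈ Y · 9.2390

Percentage change = ((1 + 0.56)^5 − 1) × 100% ≈ 823.9%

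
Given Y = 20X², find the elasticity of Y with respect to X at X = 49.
Elasticity = 2

Elasticity = (dY/dX) · (X/Y)

dY/dX = 40·X
At X = 49: dY/dX = 1960, Y = 48020

Elasticity = 1960 · (49 / 48020) = 2

Interpretation: for a small percentage change in X, the percentage change in Y is approximately 2.00 times as large.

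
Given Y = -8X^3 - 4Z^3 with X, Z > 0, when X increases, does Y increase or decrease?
Y decreases

Taking the partial derivative:
∂Y/∂X = -24X^2

∂Y/∂X = -24X^2 < 0 (assuming positive values)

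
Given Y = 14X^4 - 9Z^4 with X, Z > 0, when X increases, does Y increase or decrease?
Y increases

Taking the partial derivative:
∂Y/∂X = 56X^3

∂Y/∂X = 56X^3 > 0 (assuming positive values)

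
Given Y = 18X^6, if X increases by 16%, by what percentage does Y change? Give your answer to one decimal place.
143.6%

For Y = 18X^6:
If X → X(1 + 0.16)
Then Y → Y · (1 + 0.16)^6
     ≈ Y · 2.4364

Percentage change = ((1 + 0.16)^6 − 1) × 100% ≈ 143.6%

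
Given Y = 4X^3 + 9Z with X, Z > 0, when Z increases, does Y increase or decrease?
Y increases

Taking the partial derivative:
∂Y/∂Z = 9

∂Y/∂Z = 9 > 0 (assuming positive values)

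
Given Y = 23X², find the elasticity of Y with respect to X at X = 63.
Elasticity = 2

Elasticity = (dY/dX) · (X/Y)

dY/dX = 46·X
At X = 63: dY/dX = 2898, Y = 91287

Elasticity = 2898 · (63 / 91287) = 2

Interpretation: for a small percentage change in X, the percentage change in Y is approximately 2.00 times as large.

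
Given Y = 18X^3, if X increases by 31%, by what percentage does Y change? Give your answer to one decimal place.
124.8%

For Y = 18X^3:
If X → X(1 + 0.31)
Then Y → Y · (1 + 0.31)^3
     ≈ Y · 2.2481

Percentage change = ((1 + 0.31)^3 − 1) × 100% ≈ 124.8%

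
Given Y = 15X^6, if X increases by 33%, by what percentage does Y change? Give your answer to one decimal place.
453.5%

For Y = 15X^6:
If X → X(1 + 0.33)
Then Y → Y · (1 + 0.33)^6
     ≈ Y · 5.5349

Percentage change = ((1 + 0.33)^6 − 1) × 100% ≈ 453.5%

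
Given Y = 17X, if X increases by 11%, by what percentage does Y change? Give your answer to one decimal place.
11.0%

For Y = 17X:
If X → X(1 + 0.11)
Then Y → Y · (1 + 0.11)^1
     = Y · 1.1100

Percentage change = ((1 + 0.11)^1 − 1) × 100% = 11.0%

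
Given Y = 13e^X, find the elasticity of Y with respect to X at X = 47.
Elasticity = 47

Elasticity = (dY/dX) · (X/Y)

dY/dX = 13·e^X
At X = 47: dY/dX = 13·e^47, Y = 13·e^47

Elasticity = (13·e^47) · (47 / (13·e^47)) = 47

Interpretation: for a small percentage change in X, the percentage change in Y is approximately 47.00 times as large.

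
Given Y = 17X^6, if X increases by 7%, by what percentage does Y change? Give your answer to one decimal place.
50.1%

For Y = 17X^6:
If X → X(1 + 0.07)
Then Y → Y · (1 + 0.07)^6
     ≈ Y · 1.5007

Percentage change = ((1 + 0.07)^6 − 1) × 100% ≈ 50.1%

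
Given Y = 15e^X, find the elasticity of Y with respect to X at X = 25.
Elasticity = 25

Elasticity = (dY/dX) · (X/Y)

dY/dX = 15·e^X
At X = 25: dY/dX = 15·e^25, Y = 15·e^25

Elasticity = (15·e^25) · (25 / (15·e^25)) = 25

Interpretation: for a small percentage change in X, the percentage change in Y is approximately 25.00 times as large.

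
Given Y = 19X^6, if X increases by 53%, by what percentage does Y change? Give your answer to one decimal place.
1182.8%

For Y = 19X^6:
If X → X(1 + 0.53)
Then Y → Y · (1 + 0.53)^6
     ≈ Y · 12.8277

Percentage change = ((1 + 0.53)^6 − 1) × 100% ≈ 1182.8%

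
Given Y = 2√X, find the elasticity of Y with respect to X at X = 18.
Elasticity = 1/2

Elasticity = (dY/dX) · (X/Y)

dY/dX = 1/√X
At X = 18: dY/dX = √2/6, Y = 6·√2

Elasticity = (√2/6) · (18 / (6·√2)) = 1/2

Interpretation: for a small percentage change in X, the percentage change in Y is approximately 0.50 times as large.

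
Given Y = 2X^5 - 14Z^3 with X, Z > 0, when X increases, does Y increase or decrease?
Y increases

Taking the partial derivative:
∂Y/∂X = 10X^4

∂Y/∂X = 10X^4 > 0 (assuming positive values)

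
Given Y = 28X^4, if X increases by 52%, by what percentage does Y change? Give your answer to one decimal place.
433.8%

For Y = 28X^4:
If X → X(1 + 0.52)
Then Y → Y · (1 + 0.52)^4
     ≈ Y · 5.3379

Percentage change = ((1 + 0.52)^4 − 1) × 100% ≈ 433.8%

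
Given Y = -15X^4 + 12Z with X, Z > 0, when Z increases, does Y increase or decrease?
Y increases

Taking the partial derivative:
∂Y/∂Z = 12

∂Y/∂Z = 12 > 0 (assuming positive values)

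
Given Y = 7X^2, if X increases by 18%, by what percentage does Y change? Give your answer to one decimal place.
39.2%

For Y = 7X^2:
If X → X(1 + 0.18)
Then Y → Y · (1 + 0.18)^2
     = Y · 1.3924

Percentage change = ((1 + 0.18)^2 − 1) × 100% ≈ 39.2%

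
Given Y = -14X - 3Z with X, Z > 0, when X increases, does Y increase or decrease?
Y decreases

Taking the partial derivative:
∂Y/∂X = -14

∂Y/∂X = -14 < 0 (assuming positive values)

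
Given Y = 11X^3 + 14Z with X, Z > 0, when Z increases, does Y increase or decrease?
Y increases

Taking the partial derivative:
∂Y/∂Z = 14

∂Y/∂Z = 14 > 0 (assuming positive values)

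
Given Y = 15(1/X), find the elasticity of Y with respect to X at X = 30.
Elasticity = -1

Elasticity = (dY/dX) · (X/Y)

dY/dX = -15/X²
At X = 30: dY/dX = -1/60, Y = 1/2

Elasticity = (-1/60) · (30 / (1/2)) = -1

Interpretation: for a small percentage change in X, the percentage change in Y is approximately -1.00 times as large.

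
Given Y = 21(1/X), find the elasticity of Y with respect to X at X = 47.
Elasticity = -1

Elasticity = (dY/dX) · (X/Y)

dY/dX = -21/X²
At X = 47: dY/dX = -21/2209, Y = 21/47

Elasticity = (-21/2209) · (47 / (21/47)) = -1

Interpretation: for a small percentage change in X, the percentage change in Y is approximately -1.00 times as large.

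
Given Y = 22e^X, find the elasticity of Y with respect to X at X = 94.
Elasticity = 94

Elasticity = (dY/dX) · (X/Y)

dY/dX = 22·e^X
At X = 94: dY/dX = 22·e^94, Y = 22·e^94

Elasticity = (22·e^94) · (94 / (22·e^94)) = 94

Interpretation: for a small percentage change in X, the percentage change in Y is approximately 94.00 times as large.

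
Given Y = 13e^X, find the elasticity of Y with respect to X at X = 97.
Elasticity = 97

Elasticity = (dY/dX) · (X/Y)

dY/dX = 13·e^X
At X = 97: dY/dX = 13·e^97, Y = 13·e^97

Elasticity = (13·e^97) · (97 / (13·e^97)) = 97

Interpretation: for a small percentage change in X, the percentage change in Y is approximately 97.00 times as large.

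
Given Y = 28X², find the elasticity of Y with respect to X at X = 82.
Elasticity = 2

Elasticity = (dY/dX) · (X/Y)

dY/dX = 56·X
At X = 82: dY/dX = 4592, Y = 188272

Elasticity = 4592 · (82 / 188272) = 2

Interpretation: for a small percentage change in X, the percentage change in Y is approximately 2.00 times as large.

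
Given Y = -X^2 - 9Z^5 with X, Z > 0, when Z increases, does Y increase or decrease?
Y decreases

Taking the partial derivative:
∂Y/∂Z = -45Z^4

∂Y/∂Z = -45Z^4 < 0 (assuming positive values)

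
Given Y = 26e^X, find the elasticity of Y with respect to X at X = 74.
Elasticity = 74

Elasticity = (dY/dX) · (X/Y)

dY/dX = 26·e^X
At X = 74: dY/dX = 26·e^74, Y = 26·e^74

Elasticity = (26·e^74) · (74 / (26·e^74)) = 74

Interpretation: for a small percentage change in X, the percentage change in Y is approximately 74.00 times as large.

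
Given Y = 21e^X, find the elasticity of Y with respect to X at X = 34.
Elasticity = 34

Elasticity = (dY/dX) · (X/Y)

dY/dX = 21·e^X
At X = 34: dY/dX = 21·e^34, Y = 21·e^34

Elasticity = (21·e^34) · (34 / (21·e^34)) = 34

Interpretation: for a small percentage change in X, the percentage change in Y is approximately 34.00 times as large.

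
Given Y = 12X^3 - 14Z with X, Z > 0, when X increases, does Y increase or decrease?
Y increases

Taking the partial derivative:
∂Y/∂X = 36X^2

∂Y/∂X = 36X^2 > 0 (assuming positive values)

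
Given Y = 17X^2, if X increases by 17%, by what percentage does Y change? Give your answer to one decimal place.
36.9%

For Y = 17X^2:
If X → X(1 + 0.17)
Then Y → Y · (1 + 0.17)^2
     = Y · 1.3689

Percentage change = ((1 + 0.17)^2 − 1) × 100% ≈ 36.9%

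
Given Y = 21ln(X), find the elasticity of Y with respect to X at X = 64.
Elasticity = 1/ln(64) ≈ 0.2404

Elasticity = (dY/dX) · (X/Y)

dY/dX = 21/X
At X = 64: dY/dX = 21/64, Y = 21·ln(64)

Elasticity = (21/64) · (64 / (21·ln(64))) = 1/ln(64) ≈ 0.2404

Interpretation: for a small percentage change in X, the percentage change in Y is approximately 0.24 times as large.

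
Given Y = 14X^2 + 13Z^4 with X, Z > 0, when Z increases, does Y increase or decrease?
Y increases

Taking the partial derivative:
∂Y/∂Z = 52Z^3

∂Y/∂Z = 52Z^3 > 0 (assuming positive values)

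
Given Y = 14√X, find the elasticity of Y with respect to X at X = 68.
Elasticity = 1/2

Elasticity = (dY/dX) · (X/Y)

dY/dX = 7/√X
At X = 68: dY/dX = 7·√17/34, Y = 28·√17

Elasticity = (7·√17/34) · (68 / (28·√17)) = 1/2

Interpretation: for a small percentage change in X, the percentage change in Y is approximately 0.50 times as large.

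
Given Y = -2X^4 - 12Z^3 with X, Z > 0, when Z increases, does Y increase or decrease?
Y decreases

Taking the partial derivative:
∂Y/∂Z = -36Z^2

∂Y/∂Z = -36Z^2 < 0 (assuming positive values)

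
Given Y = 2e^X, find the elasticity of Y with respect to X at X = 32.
Elasticity = 32

Elasticity = (dY/dX) · (X/Y)

dY/dX = 2·e^X
At X = 32: dY/dX = 2·e^32, Y = 2·e^32

Elasticity = (2·e^32) · (32 / (2·e^32)) = 32

Interpretation: for a small percentage change in X, the percentage change in Y is approximately 32.00 times as large.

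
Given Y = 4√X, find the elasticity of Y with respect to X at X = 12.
Elasticity = 1/2

Elasticity = (dY/dX) · (X/Y)

dY/dX = 2/√X
At X = 12: dY/dX = √3/3, Y = 8·√3

Elasticity = (√3/3) · (12 / (8·√3)) = 1/2

Interpretation: for a small percentage change in X, the percentage change in Y is approximately 0.50 times as large.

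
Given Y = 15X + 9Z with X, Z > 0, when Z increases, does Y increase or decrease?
Y increases

Taking the partial derivative:
∂Y/∂Z = 9

∂Y/∂Z = 9 > 0 (assuming positive values)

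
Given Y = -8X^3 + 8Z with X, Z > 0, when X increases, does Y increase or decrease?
Y decreases

Taking the partial derivative:
∂Y/∂X = -24X^2

∂Y/∂X = -24X^2 < 0 (assuming positive values)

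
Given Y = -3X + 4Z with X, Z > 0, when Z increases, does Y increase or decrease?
Y increases

Taking the partial derivative:
∂Y/∂Z = 4

∂Y/∂Z = 4 > 0 (assuming positive values)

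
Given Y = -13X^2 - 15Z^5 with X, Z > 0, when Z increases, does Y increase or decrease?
Y decreases

Taking the partial derivative:
∂Y/∂Z = -75Z^4

∂Y/∂Z = -75Z^4 < 0 (assuming positive values)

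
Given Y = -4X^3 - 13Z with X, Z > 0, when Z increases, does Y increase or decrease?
Y decreases

Taking the partial derivative:
∂Y/∂Z = -13

∂Y/∂Z = -13 < 0 (assuming positive values)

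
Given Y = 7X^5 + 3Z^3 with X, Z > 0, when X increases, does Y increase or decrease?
Y increases

Taking the partial derivative:
∂Y/∂X = 35X^4

∂Y/∂X = 35X^4 > 0 (assuming positive values)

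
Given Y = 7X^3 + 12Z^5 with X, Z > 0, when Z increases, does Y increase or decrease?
Y increases

Taking the partial derivative:
∂Y/∂Z = 60Z^4

∂Y/∂Z = 60Z^4 > 0 (assuming positive values)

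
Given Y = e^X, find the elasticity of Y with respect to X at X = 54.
Elasticity = 54

Elasticity = (dY/dX) · (X/Y)

dY/dX = e^X
At X = 54: dY/dX = e^54, Y = e^54

Elasticity = (e^54) · (54 / (e^54)) = 54

Interpretation: for a small percentage change in X, the percentage change in Y is approximately 54.00 times as large.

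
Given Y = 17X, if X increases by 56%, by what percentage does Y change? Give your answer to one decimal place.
56.0%

For Y = 17X:
If X → X(1 + 0.56)
Then Y → Y · (1 + 0.56)^1
     = Y · 1.5600

Percentage change = ((1 + 0.56)^1 − 1) × 100% = 56.0%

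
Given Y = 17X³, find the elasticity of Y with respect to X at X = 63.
Elasticity = 3

Elasticity = (dY/dX) · (X/Y)

dY/dX = 51·X²
At X = 63: dY/dX = 202419, Y = 4250799

Elasticity = 202419 · (63 / 4250799) = 3

Interpretation: for a small percentage change in X, the percentage change in Y is approximately 3.00 times as large.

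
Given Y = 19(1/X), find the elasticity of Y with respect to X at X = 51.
Elasticity = -1

Elasticity = (dY/dX) · (X/Y)

dY/dX = -19/X²
At X = 51: dY/dX = -19/2601, Y = 19/51

Elasticity = (-19/2601) · (51 / (19/51)) = -1

Interpretation: for a small percentage change in X, the percentage change in Y is approximately -1.00 times as large.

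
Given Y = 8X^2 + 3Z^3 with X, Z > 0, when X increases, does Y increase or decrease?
Y increases

Taking the partial derivative:
∂Y/∂X = 16X

∂Y/∂X = 16X > 0 (assuming positive values)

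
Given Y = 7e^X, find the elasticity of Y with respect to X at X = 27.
Elasticity = 27

Elasticity = (dY/dX) · (X/Y)

dY/dX = 7·e^X
At X = 27: dY/dX = 7·e^27, Y = 7·e^27

Elasticity = (7·e^27) · (27 / (7·e^27)) = 27

Interpretation: for a small percentage change in X, the percentage change in Y is approximately 27.00 times as large.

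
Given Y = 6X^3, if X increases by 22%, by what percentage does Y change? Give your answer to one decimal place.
81.6%

For Y = 6X^3:
If X → X(1 + 0.22)
Then Y → Y · (1 + 0.22)^3
     ≈ Y · 1.8158

Percentage change = ((1 + 0.22)^3 − 1) × 100% ≈ 81.6%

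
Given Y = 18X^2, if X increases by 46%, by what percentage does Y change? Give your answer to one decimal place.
113.2%

For Y = 18X^2:
If X → X(1 + 0.46)
Then Y → Y · (1 + 0.46)^2
     = Y · 2.1316

Percentage change = ((1 + 0.46)^2 − 1) × 100% ≈ 113.2%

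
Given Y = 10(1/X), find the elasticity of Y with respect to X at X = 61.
Elasticity = -1

Elasticity = (dY/dX) · (X/Y)

dY/dX = -10/X²
At X = 61: dY/dX = -10/3721, Y = 10/61

Elasticity = (-10/3721) · (61 / (10/61)) = -1

Interpretation: for a small percentage change in X, the percentage change in Y is approximately -1.00 times as large.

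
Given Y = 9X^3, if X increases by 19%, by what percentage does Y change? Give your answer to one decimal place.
68.5%

For Y = 9X^3:
If X → X(1 + 0.19)
Then Y → Y · (1 + 0.19)^3
     ≈ Y · 1.6852

Percentage change = ((1 + 0.19)^3 − 1) × 100% ≈ 68.5%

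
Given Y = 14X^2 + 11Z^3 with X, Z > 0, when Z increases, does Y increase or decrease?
Y increases

Taking the partial derivative:
∂Y/∂Z = 33Z^2

∂Y/∂Z = 33Z^2 > 0 (assuming positive values)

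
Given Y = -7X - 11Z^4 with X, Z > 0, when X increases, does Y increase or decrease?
Y decreases

Taking the partial derivative:
∂Y/∂X = -7

∂Y/∂X = -7 < 0 (assuming positive values)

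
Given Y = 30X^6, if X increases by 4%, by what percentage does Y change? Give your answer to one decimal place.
26.5%

For Y = 30X^6:
If X → X(1 + 0.04)
Then Y → Y · (1 + 0.04)^6
     ≈ Y · 1.2653

Percentage change = ((1 + 0.04)^6 − 1) × 100% ≈ 26.5%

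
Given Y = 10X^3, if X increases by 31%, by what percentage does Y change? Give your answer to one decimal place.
124.8%

For Y = 10X^3:
If X → X(1 + 0.31)
Then Y → Y · (1 + 0.31)^3
     ≈ Y · 2.2481

Percentage change = ((1 + 0.31)^3 − 1) × 100% ≈ 124.8%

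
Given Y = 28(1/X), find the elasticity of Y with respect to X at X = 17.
Elasticity = -1

Elasticity = (dY/dX) · (X/Y)

dY/dX = -28/X²
At X = 17: dY/dX = -28/289, Y = 28/17

Elasticity = (-28/289) · (17 / (28/17)) = -1

Interpretation: for a small percentage change in X, the percentage change in Y is approximately -1.00 times as large.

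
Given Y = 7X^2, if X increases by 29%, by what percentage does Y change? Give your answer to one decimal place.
66.4%

For Y = 7X^2:
If X → X(1 + 0.29)
Then Y → Y · (1 + 0.29)^2
     = Y · 1.6641

Percentage change = ((1 + 0.29)^2 − 1) × 100% ≈ 66.4%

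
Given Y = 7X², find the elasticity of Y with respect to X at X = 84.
Elasticity = 2

Elasticity = (dY/dX) · (X/Y)

dY/dX = 14·X
At X = 84: dY/dX = 1176, Y = 49392

Elasticity = 1176 · (84 / 49392) = 2

Interpretation: for a small percentage change in X, the percentage change in Y is approximately 2.00 times as large.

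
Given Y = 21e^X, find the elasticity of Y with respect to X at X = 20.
Elasticity = 20

Elasticity = (dY/dX) · (X/Y)

dY/dX = 21·e^X
At X = 20: dY/dX = 21·e^20, Y = 21·e^20

Elasticity = (21·e^20) · (20 / (21·e^20)) = 20

Interpretation: for a small percentage change in X, the percentage change in Y is approximately 20.00 times as large.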